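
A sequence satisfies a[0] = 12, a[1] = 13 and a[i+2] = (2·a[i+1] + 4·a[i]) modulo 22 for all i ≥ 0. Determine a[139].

0

We have a[0] = 12, a[1] = 13, a[2] = 8, a[3] = 2, a[4] = 14, a[5] = 14, a[6] = 18, a[7] = 4, a[8] = 14, a[9] = 0, a[10] = 12, a[11] = 2, a[12] = 8, a[13] = 2.
Since (a[12], a[13]) = (a[2], a[3]) = (8, 2) (two consecutive terms determine the rest), the sequence is eventually periodic: after a pre-period of length 2 it cycles with period 10.
For i ≥ 2, a[i] depends only on (i - 2) mod 10. (139 - 2) mod 10 = 7, so a[139] = a[9] = 0.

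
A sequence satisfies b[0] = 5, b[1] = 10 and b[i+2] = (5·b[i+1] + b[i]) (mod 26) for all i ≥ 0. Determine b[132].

Listing terms: b[0] = 5, b[1] = 10, b[2] = 3, b[3] = 25, b[4] = 24, b[5] = 15, b[6] = 21, b[7] = 16, b[8] = 23, b[9] = 1, b[10] = 2, b[11] = 11, b[12] = 5, b[13] = 10.
Since (b[12], b[13]) = (b[0], b[1]) = (5, 10) (two consecutive terms determine the rest), the sequence is periodic with period 12.
(132 - 0) mod 12 = 0, so b[132] = b[0] = 5.

5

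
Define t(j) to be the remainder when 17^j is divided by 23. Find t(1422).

Listing terms: t(1) = 17; t(2) = 13; t(3) = 14; t(4) = 8; t(5) = 21; t(6) = 12; t(7) = 20; t(8) = 18; t(9) = 7; t(10) = 4; t(11) = 22; t(12) = 6; t(13) = 10; t(14) = 9; t(15) = 15; t(16) = 2; t(17) = 11; t(18) = 3; t(19) = 5; t(20) = 16; t(21) = 19; t(22) = 1; t(23) = 17.
The sequence repeats with period 22.
So t(1422) = t(1 + ((1422-1) mod 22)) = t(14) = 9.

9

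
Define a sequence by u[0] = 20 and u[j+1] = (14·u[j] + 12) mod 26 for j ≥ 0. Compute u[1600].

6

u[0] = 20,  u[1] = 6,  u[2] = 18,  u[3] = 4,  u[4] = 16,  u[5] = 2,  u[6] = 14,  u[7] = 0,  u[8] = 12,  u[9] = 24,  u[10] = 10,  u[11] = 22,  u[12] = 8,  u[13] = 20.
Since u[13] = u[0] = 20, the sequence is periodic with period 13.
(1600 - 0) mod 13 = 1, so u[1600] = u[1] = 6.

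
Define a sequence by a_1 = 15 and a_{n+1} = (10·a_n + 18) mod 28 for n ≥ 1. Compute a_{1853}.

10

We have a_1 = 15; a_2 = 0; a_3 = 18; a_4 = 2; a_5 = 10; a_6 = 6; a_7 = 22; a_8 = 14; a_9 = 18.
Since a_9 = a_3 = 18, the sequence is eventually periodic: after a pre-period of length 2 it cycles with period 6.
For n ≥ 3, a_n depends only on (n - 3) mod 6. (1853 - 3) mod 6 = 2, so a_{1853} = a_5 = 10.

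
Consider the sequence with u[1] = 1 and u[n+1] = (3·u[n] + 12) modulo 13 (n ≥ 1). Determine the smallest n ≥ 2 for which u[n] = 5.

u[1] = 1,  u[2] = 2,  u[3] = 5,  u[4] = 1.
Since u[4] = u[1] = 1, the sequence is periodic with period 3.
The value 5 first appears (with n ≥ 2) at u[3].

3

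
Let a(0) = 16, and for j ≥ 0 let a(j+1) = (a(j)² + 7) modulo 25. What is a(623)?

3

Computing terms: a(0) = 16, a(1) = 13, a(2) = 1, a(3) = 8, a(4) = 21, a(5) = 23, a(6) = 11, a(7) = 3, a(8) = 16.
Since a(8) = a(0) = 16, the sequence is periodic with period 8.
So a(623) = a(0 + ((623-0) mod 8)) = a(7) = 3.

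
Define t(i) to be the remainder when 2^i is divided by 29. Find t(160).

We have t(0) = 1, t(1) = 2, t(2) = 4, t(3) = 8, t(4) = 16, t(5) = 3, t(6) = 6, t(7) = 12, t(8) = 24, t(9) = 19, t(10) = 9, t(11) = 18, t(12) = 7, t(13) = 14, t(14) = 28, t(15) = 27, t(16) = 25, t(17) = 21, t(18) = 13, t(19) = 26, t(20) = 23, t(21) = 17, t(22) = 5, t(23) = 10, t(24) = 20, t(25) = 11, t(26) = 22, t(27) = 15, t(28) = 1.
The sequence repeats with period 28.
So t(160) = t(0 + ((160-0) mod 28)) = t(20) = 23.

23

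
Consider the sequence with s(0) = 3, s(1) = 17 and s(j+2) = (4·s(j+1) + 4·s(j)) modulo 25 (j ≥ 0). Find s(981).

Computing terms: s(0) = 3,  s(1) = 17,  s(2) = 5,  s(3) = 13,  s(4) = 22,  s(5) = 15,  s(6) = 23,  s(7) = 2,  s(8) = 0,  s(9) = 8,  s(10) = 7,  s(11) = 10,  s(12) = 18,  s(13) = 12,  s(14) = 20,  s(15) = 3,  s(16) = 17.
The sequence repeats with period 15.
So s(981) = s(0 + ((981-0) mod 15)) = s(6) = 23.

23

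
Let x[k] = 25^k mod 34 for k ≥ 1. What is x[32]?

x[1] = 25; x[2] = 13; x[3] = 19; x[4] = 33; x[5] = 9; x[6] = 21; x[7] = 15; x[8] = 1; x[9] = 25.
Since x[9] = x[1] = 25, the sequence is periodic with period 8.
(32 - 1) mod 8 = 7, so x[32] = x[8] = 1.

1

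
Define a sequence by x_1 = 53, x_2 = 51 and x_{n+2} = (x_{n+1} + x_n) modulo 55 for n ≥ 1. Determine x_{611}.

42

x_1 = 53; x_2 = 51; x_3 = 49; x_4 = 45; x_5 = 39; x_6 = 29; x_7 = 13; x_8 = 42; x_9 = 0; x_{10} = 42; x_{11} = 42; x_{12} = 29; x_{13} = 16; x_{14} = 45; x_{15} = 6; x_{16} = 51; x_{17} = 2; x_{18} = 53; x_{19} = 0; x_{20} = 53; x_{21} = 53; x_{22} = 51.
The sequence repeats with period 20.
So x_{611} = x_{1 + ((611-1) mod 20)} = x_{11} = 42.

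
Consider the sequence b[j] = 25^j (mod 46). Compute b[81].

Computing terms: b[0] = 1, b[1] = 25, b[2] = 27, b[3] = 31, b[4] = 39, b[5] = 9, b[6] = 41, b[7] = 13, b[8] = 3, b[9] = 29, b[10] = 35, b[11] = 1.
The sequence repeats with period 11.
So b[81] = b[0 + ((81-0) mod 11)] = b[4] = 39.

39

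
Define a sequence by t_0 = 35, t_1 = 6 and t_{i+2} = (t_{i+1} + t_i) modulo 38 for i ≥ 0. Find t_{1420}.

26

We have t_0 = 35, t_1 = 6, t_2 = 3, t_3 = 9, t_4 = 12, t_5 = 21, t_6 = 33, t_7 = 16, t_8 = 11, t_9 = 27, t_{10} = 0, t_{11} = 27, t_{12} = 27, t_{13} = 16, t_{14} = 5, t_{15} = 21, t_{16} = 26, t_{17} = 9, t_{18} = 35, t_{19} = 6.
The sequence repeats with period 18.
(1420 - 0) mod 18 = 16, so t_{1420} = t_{16} = 26.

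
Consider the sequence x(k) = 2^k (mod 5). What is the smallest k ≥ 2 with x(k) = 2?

5

x(1) = 2,  x(2) = 4,  x(3) = 3,  x(4) = 1,  x(5) = 2.
The sequence repeats with period 4.
The value 2 next appears (with k ≥ 2) at x(5).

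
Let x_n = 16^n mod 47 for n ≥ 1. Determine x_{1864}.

x_1 = 16, x_2 = 21, x_3 = 7, x_4 = 18, x_5 = 6, x_6 = 2, x_7 = 32, x_8 = 42, x_9 = 14, x_{10} = 36, x_{11} = 12, x_{12} = 4, x_{13} = 17, x_{14} = 37, x_{15} = 28, x_{16} = 25, x_{17} = 24, x_{18} = 8, x_{19} = 34, x_{20} = 27, x_{21} = 9, x_{22} = 3, x_{23} = 1, x_{24} = 16.
Since x_{24} = x_1 = 16, the sequence is periodic with period 23.
So x_{1864} = x_{1 + ((1864-1) mod 23)} = x_1 = 16.

16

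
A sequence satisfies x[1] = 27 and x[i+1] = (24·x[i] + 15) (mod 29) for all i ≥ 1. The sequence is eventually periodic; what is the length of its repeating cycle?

We have x[1] = 27; x[2] = 25; x[3] = 6; x[4] = 14; x[5] = 3; x[6] = 0; x[7] = 15; x[8] = 27.
Since x[8] = x[1] = 27, the sequence is periodic with period 7.

7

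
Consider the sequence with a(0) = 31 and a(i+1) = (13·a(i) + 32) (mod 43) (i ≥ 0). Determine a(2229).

a(0) = 31; a(1) = 5; a(2) = 11; a(3) = 3; a(4) = 28; a(5) = 9; a(6) = 20; a(7) = 34; a(8) = 1; a(9) = 2; a(10) = 15; a(11) = 12; a(12) = 16; a(13) = 25; a(14) = 13; a(15) = 29; a(16) = 22; a(17) = 17; a(18) = 38; a(19) = 10; a(20) = 33; a(21) = 31.
Since a(21) = a(0) = 31, the sequence is periodic with period 21.
(2229 - 0) mod 21 = 3, so a(2229) = a(3) = 3.

3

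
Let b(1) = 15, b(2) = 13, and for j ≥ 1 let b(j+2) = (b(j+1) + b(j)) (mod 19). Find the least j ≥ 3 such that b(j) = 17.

15

Listing terms: b(1) = 15,  b(2) = 13,  b(3) = 9,  b(4) = 3,  b(5) = 12,  b(6) = 15,  b(7) = 8,  b(8) = 4,  b(9) = 12,  b(10) = 16,  b(11) = 9,  b(12) = 6,  b(13) = 15,  b(14) = 2,  b(15) = 17,  b(16) = 0,  b(17) = 17,  b(18) = 17,  b(19) = 15,  b(20) = 13.
Since (b(19), b(20)) = (b(1), b(2)) = (15, 13) (two consecutive terms determine the rest), the sequence is periodic with period 18.
The value 17 first appears (with j ≥ 3) at b(15).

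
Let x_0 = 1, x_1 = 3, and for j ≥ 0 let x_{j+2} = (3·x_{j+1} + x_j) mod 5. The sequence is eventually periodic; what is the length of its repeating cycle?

12

Computing terms: x_0 = 1; x_1 = 3; x_2 = 0; x_3 = 3; x_4 = 4; x_5 = 0; x_6 = 4; x_7 = 2; x_8 = 0; x_9 = 2; x_{10} = 1; x_{11} = 0; x_{12} = 1; x_{13} = 3.
Since (x_{12}, x_{13}) = (x_0, x_1) = (1, 3) (two consecutive terms determine the rest), the sequence is periodic with period 12.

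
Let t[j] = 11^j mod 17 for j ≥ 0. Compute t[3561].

6

Listing terms: t[0] = 1; t[1] = 11; t[2] = 2; t[3] = 5; t[4] = 4; t[5] = 10; t[6] = 8; t[7] = 3; t[8] = 16; t[9] = 6; t[10] = 15; t[11] = 12; t[12] = 13; t[13] = 7; t[14] = 9; t[15] = 14; t[16] = 1.
The sequence repeats with period 16.
So t[3561] = t[0 + ((3561-0) mod 16)] = t[9] = 6.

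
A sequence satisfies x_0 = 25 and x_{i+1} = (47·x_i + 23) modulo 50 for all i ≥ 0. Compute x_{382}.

Listing terms: x_0 = 25, x_1 = 48, x_2 = 29, x_3 = 36, x_4 = 15, x_5 = 28, x_6 = 39, x_7 = 6, x_8 = 5, x_9 = 8, x_{10} = 49, x_{11} = 26, x_{12} = 45, x_{13} = 38, x_{14} = 9, x_{15} = 46, x_{16} = 35, x_{17} = 18, x_{18} = 19, x_{19} = 16, x_{20} = 25.
Since x_{20} = x_0 = 25, the sequence is periodic with period 20.
So x_{382} = x_{0 + ((382-0) mod 20)} = x_2 = 29.

29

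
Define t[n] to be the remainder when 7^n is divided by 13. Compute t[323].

Computing terms: t[1] = 7,  t[2] = 10,  t[3] = 5,  t[4] = 9,  t[5] = 11,  t[6] = 12,  t[7] = 6,  t[8] = 3,  t[9] = 8,  t[10] = 4,  t[11] = 2,  t[12] = 1,  t[13] = 7.
The sequence repeats with period 12.
So t[323] = t[1 + ((323-1) mod 12)] = t[11] = 2.

2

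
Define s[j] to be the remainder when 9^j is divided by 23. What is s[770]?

1

Computing terms: s[1] = 9,  s[2] = 12,  s[3] = 16,  s[4] = 6,  s[5] = 8,  s[6] = 3,  s[7] = 4,  s[8] = 13,  s[9] = 2,  s[10] = 18,  s[11] = 1,  s[12] = 9.
Since s[12] = s[1] = 9, the sequence is periodic with period 11.
So s[770] = s[1 + ((770-1) mod 11)] = s[11] = 1.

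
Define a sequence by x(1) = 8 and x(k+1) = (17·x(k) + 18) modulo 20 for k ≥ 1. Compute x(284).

x(1) = 8; x(2) = 14; x(3) = 16; x(4) = 10; x(5) = 8.
The sequence repeats with period 4.
(284 - 1) mod 4 = 3, so x(284) = x(4) = 10.

10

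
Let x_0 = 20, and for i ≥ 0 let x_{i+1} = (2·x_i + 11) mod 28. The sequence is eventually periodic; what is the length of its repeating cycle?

Listing terms: x_0 = 20,  x_1 = 23,  x_2 = 1,  x_3 = 13,  x_4 = 9,  x_5 = 1.
Since x_5 = x_2 = 1, the sequence is eventually periodic: after a pre-period of length 2 it cycles with period 3.

3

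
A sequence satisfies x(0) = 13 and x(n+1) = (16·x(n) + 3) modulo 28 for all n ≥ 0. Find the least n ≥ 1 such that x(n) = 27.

x(0) = 13; x(1) = 15; x(2) = 19; x(3) = 27; x(4) = 15.
Since x(4) = x(1) = 15, the sequence is eventually periodic: after a pre-period of length 1 it cycles with period 3.
The value 27 first appears (with n ≥ 1) at x(3).

3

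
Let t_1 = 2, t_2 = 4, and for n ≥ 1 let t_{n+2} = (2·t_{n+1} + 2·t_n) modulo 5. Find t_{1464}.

0

t_1 = 2,  t_2 = 4,  t_3 = 2,  t_4 = 2,  t_5 = 3,  t_6 = 0,  t_7 = 1,  t_8 = 2,  t_9 = 1,  t_{10} = 1,  t_{11} = 4,  t_{12} = 0,  t_{13} = 3,  t_{14} = 1,  t_{15} = 3,  t_{16} = 3,  t_{17} = 2,  t_{18} = 0,  t_{19} = 4,  t_{20} = 3,  t_{21} = 4,  t_{22} = 4,  t_{23} = 1,  t_{24} = 0,  t_{25} = 2,  t_{26} = 4.
The sequence repeats with period 24.
(1464 - 1) mod 24 = 23, so t_{1464} = t_{24} = 0.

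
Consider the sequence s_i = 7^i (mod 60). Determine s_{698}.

49

Computing terms: s_0 = 1, s_1 = 7, s_2 = 49, s_3 = 43, s_4 = 1.
The sequence repeats with period 4.
So s_{698} = s_{0 + ((698-0) mod 4)} = s_2 = 49.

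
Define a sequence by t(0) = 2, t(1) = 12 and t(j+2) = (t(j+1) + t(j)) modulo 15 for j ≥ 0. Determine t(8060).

We have t(0) = 2,  t(1) = 12,  t(2) = 14,  t(3) = 11,  t(4) = 10,  t(5) = 6,  t(6) = 1,  t(7) = 7,  t(8) = 8,  t(9) = 0,  t(10) = 8,  t(11) = 8,  t(12) = 1,  t(13) = 9,  t(14) = 10,  t(15) = 4,  t(16) = 14,  t(17) = 3,  t(18) = 2,  t(19) = 5,  t(20) = 7,  t(21) = 12,  t(22) = 4,  t(23) = 1,  t(24) = 5,  t(25) = 6,  t(26) = 11,  t(27) = 2,  t(28) = 13,  t(29) = 0,  t(30) = 13,  t(31) = 13,  t(32) = 11,  t(33) = 9,  t(34) = 5,  t(35) = 14,  t(36) = 4,  t(37) = 3,  t(38) = 7,  t(39) = 10,  t(40) = 2,  t(41) = 12.
Since (t(40), t(41)) = (t(0), t(1)) = (2, 12) (two consecutive terms determine the rest), the sequence is periodic with period 40.
(8060 - 0) mod 40 = 20, so t(8060) = t(20) = 7.

7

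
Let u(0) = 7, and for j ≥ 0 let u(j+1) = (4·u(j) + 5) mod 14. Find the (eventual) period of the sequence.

Listing terms: u(0) = 7, u(1) = 5, u(2) = 11, u(3) = 7.
The sequence repeats with period 3.

3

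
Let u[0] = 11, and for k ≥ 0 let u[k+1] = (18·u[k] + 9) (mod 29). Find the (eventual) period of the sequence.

We have u[0] = 11,  u[1] = 4,  u[2] = 23,  u[3] = 17,  u[4] = 25,  u[5] = 24,  u[6] = 6,  u[7] = 1,  u[8] = 27,  u[9] = 2,  u[10] = 16,  u[11] = 7,  u[12] = 19,  u[13] = 3,  u[14] = 5,  u[15] = 12,  u[16] = 22,  u[17] = 28,  u[18] = 20,  u[19] = 21,  u[20] = 10,  u[21] = 15,  u[22] = 18,  u[23] = 14,  u[24] = 0,  u[25] = 9,  u[26] = 26,  u[27] = 13,  u[28] = 11.
Since u[28] = u[0] = 11, the sequence is periodic with period 28.

28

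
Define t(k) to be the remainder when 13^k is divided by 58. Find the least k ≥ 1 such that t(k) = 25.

We have t(0) = 1; t(1) = 13; t(2) = 53; t(3) = 51; t(4) = 25; t(5) = 35; t(6) = 49; t(7) = 57; t(8) = 45; t(9) = 5; t(10) = 7; t(11) = 33; t(12) = 23; t(13) = 9; t(14) = 1.
Since t(14) = t(0) = 1, the sequence is periodic with period 14.
The value 25 first appears (with k ≥ 1) at t(4).

4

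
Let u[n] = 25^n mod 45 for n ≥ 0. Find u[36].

10

u[0] = 1,  u[1] = 25,  u[2] = 40,  u[3] = 10,  u[4] = 25.
Since u[4] = u[1] = 25, the sequence is eventually periodic: after a pre-period of length 1 it cycles with period 3.
For n ≥ 1, u[n] depends only on (n - 1) mod 3. (36 - 1) mod 3 = 2, so u[36] = u[3] = 10.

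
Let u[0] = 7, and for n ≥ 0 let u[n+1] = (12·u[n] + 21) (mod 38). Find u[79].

Listing terms: u[0] = 7,  u[1] = 29,  u[2] = 27,  u[3] = 3,  u[4] = 19,  u[5] = 21,  u[6] = 7.
Since u[6] = u[0] = 7, the sequence is periodic with period 6.
So u[79] = u[0 + ((79-0) mod 6)] = u[1] = 29.

29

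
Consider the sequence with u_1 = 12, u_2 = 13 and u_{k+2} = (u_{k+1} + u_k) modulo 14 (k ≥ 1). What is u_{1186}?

u_1 = 12, u_2 = 13, u_3 = 11, u_4 = 10, u_5 = 7, u_6 = 3, u_7 = 10, u_8 = 13, u_9 = 9, u_{10} = 8, u_{11} = 3, u_{12} = 11, u_{13} = 0, u_{14} = 11, u_{15} = 11, u_{16} = 8, u_{17} = 5, u_{18} = 13, u_{19} = 4, u_{20} = 3, u_{21} = 7, u_{22} = 10, u_{23} = 3, u_{24} = 13, u_{25} = 2, u_{26} = 1, u_{27} = 3, u_{28} = 4, u_{29} = 7, u_{30} = 11, u_{31} = 4, u_{32} = 1, u_{33} = 5, u_{34} = 6, u_{35} = 11, u_{36} = 3, u_{37} = 0, u_{38} = 3, u_{39} = 3, u_{40} = 6, u_{41} = 9, u_{42} = 1, u_{43} = 10, u_{44} = 11, u_{45} = 7, u_{46} = 4, u_{47} = 11, u_{48} = 1, u_{49} = 12, u_{50} = 13.
The sequence repeats with period 48.
(1186 - 1) mod 48 = 33, so u_{1186} = u_{34} = 6.

6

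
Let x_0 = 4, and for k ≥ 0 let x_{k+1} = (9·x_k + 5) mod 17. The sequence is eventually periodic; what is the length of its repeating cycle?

8

Listing terms: x_0 = 4,  x_1 = 7,  x_2 = 0,  x_3 = 5,  x_4 = 16,  x_5 = 13,  x_6 = 3,  x_7 = 15,  x_8 = 4.
The sequence repeats with period 8.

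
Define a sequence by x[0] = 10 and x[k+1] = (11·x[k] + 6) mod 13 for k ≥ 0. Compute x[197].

x[0] = 10; x[1] = 12; x[2] = 8; x[3] = 3; x[4] = 0; x[5] = 6; x[6] = 7; x[7] = 5; x[8] = 9; x[9] = 1; x[10] = 4; x[11] = 11; x[12] = 10.
The sequence repeats with period 12.
So x[197] = x[0 + ((197-0) mod 12)] = x[5] = 6.

6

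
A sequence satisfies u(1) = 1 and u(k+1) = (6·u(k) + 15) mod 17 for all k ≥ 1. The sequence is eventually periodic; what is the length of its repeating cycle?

Listing terms: u(1) = 1,  u(2) = 4,  u(3) = 5,  u(4) = 11,  u(5) = 13,  u(6) = 8,  u(7) = 12,  u(8) = 2,  u(9) = 10,  u(10) = 7,  u(11) = 6,  u(12) = 0,  u(13) = 15,  u(14) = 3,  u(15) = 16,  u(16) = 9,  u(17) = 1.
Since u(17) = u(1) = 1, the sequence is periodic with period 16.

16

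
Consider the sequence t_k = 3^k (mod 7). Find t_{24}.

1

We have t_0 = 1, t_1 = 3, t_2 = 2, t_3 = 6, t_4 = 4, t_5 = 5, t_6 = 1.
The sequence repeats with period 6.
(24 - 0) mod 6 = 0, so t_{24} = t_0 = 1.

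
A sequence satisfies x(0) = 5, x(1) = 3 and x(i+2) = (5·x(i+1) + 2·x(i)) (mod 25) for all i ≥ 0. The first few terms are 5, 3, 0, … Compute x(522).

x(0) = 5, x(1) = 3, x(2) = 0, x(3) = 6, x(4) = 5, x(5) = 12, x(6) = 20, x(7) = 24, x(8) = 10, x(9) = 23, x(10) = 10, x(11) = 21, x(12) = 0, x(13) = 17, x(14) = 10, x(15) = 9, x(16) = 15, x(17) = 18, x(18) = 20, x(19) = 11, x(20) = 20, x(21) = 22, x(22) = 0, x(23) = 19, x(24) = 20, x(25) = 13, x(26) = 5, x(27) = 1, x(28) = 15, x(29) = 2, x(30) = 15, x(31) = 4, x(32) = 0, x(33) = 8, x(34) = 15, x(35) = 16, x(36) = 10, x(37) = 7, x(38) = 5, x(39) = 14, x(40) = 5, x(41) = 3.
The sequence repeats with period 40.
So x(522) = x(0 + ((522-0) mod 40)) = x(2) = 0.

0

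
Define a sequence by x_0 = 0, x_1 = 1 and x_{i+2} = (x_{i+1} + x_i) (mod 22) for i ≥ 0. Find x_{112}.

Listing terms: x_0 = 0; x_1 = 1; x_2 = 1; x_3 = 2; x_4 = 3; x_5 = 5; x_6 = 8; x_7 = 13; x_8 = 21; x_9 = 12; x_{10} = 11; x_{11} = 1; x_{12} = 12; x_{13} = 13; x_{14} = 3; x_{15} = 16; x_{16} = 19; x_{17} = 13; x_{18} = 10; x_{19} = 1; x_{20} = 11; x_{21} = 12; x_{22} = 1; x_{23} = 13; x_{24} = 14; x_{25} = 5; x_{26} = 19; x_{27} = 2; x_{28} = 21; x_{29} = 1; x_{30} = 0; x_{31} = 1.
Since (x_{30}, x_{31}) = (x_0, x_1) = (0, 1) (two consecutive terms determine the rest), the sequence is periodic with period 30.
So x_{112} = x_{0 + ((112-0) mod 30)} = x_{22} = 1.

1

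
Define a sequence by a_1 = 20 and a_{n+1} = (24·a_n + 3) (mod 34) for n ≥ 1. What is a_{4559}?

Listing terms: a_1 = 20, a_2 = 7, a_3 = 1, a_4 = 27, a_5 = 5, a_6 = 21, a_7 = 31, a_8 = 33, a_9 = 13, a_{10} = 9, a_{11} = 15, a_{12} = 23, a_{13} = 11, a_{14} = 29, a_{15} = 19, a_{16} = 17, a_{17} = 3, a_{18} = 7.
Since a_{18} = a_2 = 7, the sequence is eventually periodic: after a pre-period of length 1 it cycles with period 16.
For n ≥ 2, a_n depends only on (n - 2) mod 16. (4559 - 2) mod 16 = 13, so a_{4559} = a_{15} = 19.

19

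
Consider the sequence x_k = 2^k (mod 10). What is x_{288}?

6

x_0 = 1; x_1 = 2; x_2 = 4; x_3 = 8; x_4 = 6; x_5 = 2.
Since x_5 = x_1 = 2, the sequence is eventually periodic: after a pre-period of length 1 it cycles with period 4.
For k ≥ 1, x_k depends only on (k - 1) mod 4. (288 - 1) mod 4 = 3, so x_{288} = x_4 = 6.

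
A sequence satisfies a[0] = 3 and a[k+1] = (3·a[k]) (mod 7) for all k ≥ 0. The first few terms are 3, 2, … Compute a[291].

Computing terms: a[0] = 3,  a[1] = 2,  a[2] = 6,  a[3] = 4,  a[4] = 5,  a[5] = 1,  a[6] = 3.
The sequence repeats with period 6.
So a[291] = a[0 + ((291-0) mod 6)] = a[3] = 4.

4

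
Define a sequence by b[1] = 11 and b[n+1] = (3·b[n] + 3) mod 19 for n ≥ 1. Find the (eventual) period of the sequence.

18

b[1] = 11; b[2] = 17; b[3] = 16; b[4] = 13; b[5] = 4; b[6] = 15; b[7] = 10; b[8] = 14; b[9] = 7; b[10] = 5; b[11] = 18; b[12] = 0; b[13] = 3; b[14] = 12; b[15] = 1; b[16] = 6; b[17] = 2; b[18] = 9; b[19] = 11.
The sequence repeats with period 18.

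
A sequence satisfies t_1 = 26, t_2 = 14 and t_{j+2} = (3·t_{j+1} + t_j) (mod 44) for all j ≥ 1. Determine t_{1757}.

18

We have t_1 = 26, t_2 = 14, t_3 = 24, t_4 = 42, t_5 = 18, t_6 = 8, t_7 = 42, t_8 = 2, t_9 = 4, t_{10} = 14, t_{11} = 2, t_{12} = 20, t_{13} = 18, t_{14} = 30, t_{15} = 20, t_{16} = 2, t_{17} = 26, t_{18} = 36, t_{19} = 2, t_{20} = 42, t_{21} = 40, t_{22} = 30, t_{23} = 42, t_{24} = 24, t_{25} = 26, t_{26} = 14.
Since (t_{25}, t_{26}) = (t_1, t_2) = (26, 14) (two consecutive terms determine the rest), the sequence is periodic with period 24.
So t_{1757} = t_{1 + ((1757-1) mod 24)} = t_5 = 18.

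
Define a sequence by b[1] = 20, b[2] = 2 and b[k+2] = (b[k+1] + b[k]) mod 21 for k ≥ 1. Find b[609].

Listing terms: b[1] = 20,  b[2] = 2,  b[3] = 1,  b[4] = 3,  b[5] = 4,  b[6] = 7,  b[7] = 11,  b[8] = 18,  b[9] = 8,  b[10] = 5,  b[11] = 13,  b[12] = 18,  b[13] = 10,  b[14] = 7,  b[15] = 17,  b[16] = 3,  b[17] = 20,  b[18] = 2.
Since (b[17], b[18]) = (b[1], b[2]) = (20, 2) (two consecutive terms determine the rest), the sequence is periodic with period 16.
(609 - 1) mod 16 = 0, so b[609] = b[1] = 20.

20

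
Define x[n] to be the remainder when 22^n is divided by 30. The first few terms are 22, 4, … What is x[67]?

28

Computing terms: x[1] = 22; x[2] = 4; x[3] = 28; x[4] = 16; x[5] = 22.
The sequence repeats with period 4.
So x[67] = x[1 + ((67-1) mod 4)] = x[3] = 28.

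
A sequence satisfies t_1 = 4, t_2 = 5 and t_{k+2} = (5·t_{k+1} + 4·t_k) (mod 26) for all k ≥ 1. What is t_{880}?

21

We have t_1 = 4, t_2 = 5, t_3 = 15, t_4 = 17, t_5 = 15, t_6 = 13, t_7 = 21, t_8 = 1, t_9 = 11, t_{10} = 7, t_{11} = 1, t_{12} = 7, t_{13} = 13, t_{14} = 15, t_{15} = 23, t_{16} = 19, t_{17} = 5, t_{18} = 23, t_{19} = 5, t_{20} = 13, t_{21} = 7, t_{22} = 9, t_{23} = 21, t_{24} = 11, t_{25} = 9, t_{26} = 11, t_{27} = 13, t_{28} = 5, t_{29} = 25, t_{30} = 15, t_{31} = 19, t_{32} = 25, t_{33} = 19, t_{34} = 13, t_{35} = 11, t_{36} = 3, t_{37} = 7, t_{38} = 21, t_{39} = 3, t_{40} = 21, t_{41} = 13, t_{42} = 19, t_{43} = 17, t_{44} = 5, t_{45} = 15.
Since (t_{44}, t_{45}) = (t_2, t_3) = (5, 15) (two consecutive terms determine the rest), the sequence is eventually periodic: after a pre-period of length 1 it cycles with period 42.
For k ≥ 2, t_k depends only on (k - 2) mod 42. (880 - 2) mod 42 = 38, so t_{880} = t_{40} = 21.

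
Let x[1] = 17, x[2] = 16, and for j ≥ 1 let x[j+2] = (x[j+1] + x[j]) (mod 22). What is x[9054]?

Computing terms: x[1] = 17, x[2] = 16, x[3] = 11, x[4] = 5, x[5] = 16, x[6] = 21, x[7] = 15, x[8] = 14, x[9] = 7, x[10] = 21, x[11] = 6, x[12] = 5, x[13] = 11, x[14] = 16, x[15] = 5, x[16] = 21, x[17] = 4, x[18] = 3, x[19] = 7, x[20] = 10, x[21] = 17, x[22] = 5, x[23] = 0, x[24] = 5, x[25] = 5, x[26] = 10, x[27] = 15, x[28] = 3, x[29] = 18, x[30] = 21, x[31] = 17, x[32] = 16.
The sequence repeats with period 30.
So x[9054] = x[1 + ((9054-1) mod 30)] = x[24] = 5.

5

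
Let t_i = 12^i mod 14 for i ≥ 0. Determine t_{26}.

4

Computing terms: t_0 = 1,  t_1 = 12,  t_2 = 4,  t_3 = 6,  t_4 = 2,  t_5 = 10,  t_6 = 8,  t_7 = 12.
Since t_7 = t_1 = 12, the sequence is eventually periodic: after a pre-period of length 1 it cycles with period 6.
For i ≥ 1, t_i depends only on (i - 1) mod 6. (26 - 1) mod 6 = 1, so t_{26} = t_2 = 4.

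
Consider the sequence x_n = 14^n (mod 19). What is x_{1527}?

12

x_1 = 14; x_2 = 6; x_3 = 8; x_4 = 17; x_5 = 10; x_6 = 7; x_7 = 3; x_8 = 4; x_9 = 18; x_{10} = 5; x_{11} = 13; x_{12} = 11; x_{13} = 2; x_{14} = 9; x_{15} = 12; x_{16} = 16; x_{17} = 15; x_{18} = 1; x_{19} = 14.
The sequence repeats with period 18.
So x_{1527} = x_{1 + ((1527-1) mod 18)} = x_{15} = 12.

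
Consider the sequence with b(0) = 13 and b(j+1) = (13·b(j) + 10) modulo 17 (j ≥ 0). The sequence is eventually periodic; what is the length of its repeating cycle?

4

We have b(0) = 13,  b(1) = 9,  b(2) = 8,  b(3) = 12,  b(4) = 13.
Since b(4) = b(0) = 13, the sequence is periodic with period 4.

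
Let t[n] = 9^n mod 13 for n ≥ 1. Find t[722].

3

We have t[1] = 9, t[2] = 3, t[3] = 1, t[4] = 9.
The sequence repeats with period 3.
(722 - 1) mod 3 = 1, so t[722] = t[2] = 3.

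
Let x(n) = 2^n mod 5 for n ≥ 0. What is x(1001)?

2

Computing terms: x(0) = 1,  x(1) = 2,  x(2) = 4,  x(3) = 3,  x(4) = 1.
Since x(4) = x(0) = 1, the sequence is periodic with period 4.
So x(1001) = x(0 + ((1001-0) mod 4)) = x(1) = 2.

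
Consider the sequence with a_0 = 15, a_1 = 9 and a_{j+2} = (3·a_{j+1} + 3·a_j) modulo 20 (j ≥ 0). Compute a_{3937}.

We have a_0 = 15,  a_1 = 9,  a_2 = 12,  a_3 = 3,  a_4 = 5,  a_5 = 4,  a_6 = 7,  a_7 = 13,  a_8 = 0,  a_9 = 19,  a_{10} = 17,  a_{11} = 8,  a_{12} = 15,  a_{13} = 9.
The sequence repeats with period 12.
So a_{3937} = a_{0 + ((3937-0) mod 12)} = a_1 = 9.

9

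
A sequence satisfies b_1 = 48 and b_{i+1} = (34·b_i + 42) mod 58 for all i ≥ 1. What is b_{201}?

Listing terms: b_1 = 48; b_2 = 50; b_3 = 2; b_4 = 52; b_5 = 12; b_6 = 44; b_7 = 30; b_8 = 18; b_9 = 16; b_{10} = 6; b_{11} = 14; b_{12} = 54; b_{13} = 22; b_{14} = 36; b_{15} = 48.
The sequence repeats with period 14.
So b_{201} = b_{1 + ((201-1) mod 14)} = b_5 = 12.

12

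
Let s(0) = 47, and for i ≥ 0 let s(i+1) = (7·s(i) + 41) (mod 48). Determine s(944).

Computing terms: s(0) = 47,  s(1) = 34,  s(2) = 39,  s(3) = 26,  s(4) = 31,  s(5) = 18,  s(6) = 23,  s(7) = 10,  s(8) = 15,  s(9) = 2,  s(10) = 7,  s(11) = 42,  s(12) = 47.
The sequence repeats with period 12.
So s(944) = s(0 + ((944-0) mod 12)) = s(8) = 15.

15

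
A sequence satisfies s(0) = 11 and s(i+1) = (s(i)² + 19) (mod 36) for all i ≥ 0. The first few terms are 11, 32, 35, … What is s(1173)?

20

Listing terms: s(0) = 11, s(1) = 32, s(2) = 35, s(3) = 20, s(4) = 23, s(5) = 8, s(6) = 11.
Since s(6) = s(0) = 11, the sequence is periodic with period 6.
So s(1173) = s(0 + ((1173-0) mod 6)) = s(3) = 20.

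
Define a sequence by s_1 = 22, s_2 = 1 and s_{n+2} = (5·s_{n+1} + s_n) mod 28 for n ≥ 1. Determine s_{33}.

Listing terms: s_1 = 22, s_2 = 1, s_3 = 27, s_4 = 24, s_5 = 7, s_6 = 3, s_7 = 22, s_8 = 1.
Since (s_7, s_8) = (s_1, s_2) = (22, 1) (two consecutive terms determine the rest), the sequence is periodic with period 6.
So s_{33} = s_{1 + ((33-1) mod 6)} = s_3 = 27.

27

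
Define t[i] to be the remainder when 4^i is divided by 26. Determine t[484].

22

We have t[0] = 1; t[1] = 4; t[2] = 16; t[3] = 12; t[4] = 22; t[5] = 10; t[6] = 14; t[7] = 4.
Since t[7] = t[1] = 4, the sequence is eventually periodic: after a pre-period of length 1 it cycles with period 6.
For i ≥ 1, t[i] depends only on (i - 1) mod 6. (484 - 1) mod 6 = 3, so t[484] = t[4] = 22.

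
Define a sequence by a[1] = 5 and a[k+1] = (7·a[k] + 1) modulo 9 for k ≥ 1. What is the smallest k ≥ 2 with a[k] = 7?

Listing terms: a[1] = 5, a[2] = 0, a[3] = 1, a[4] = 8, a[5] = 3, a[6] = 4, a[7] = 2, a[8] = 6, a[9] = 7, a[10] = 5.
Since a[10] = a[1] = 5, the sequence is periodic with period 9.
The value 7 first appears (with k ≥ 2) at a[9].

9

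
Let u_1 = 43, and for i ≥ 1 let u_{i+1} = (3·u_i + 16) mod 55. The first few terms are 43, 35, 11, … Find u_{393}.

u_1 = 43; u_2 = 35; u_3 = 11; u_4 = 49; u_5 = 53; u_6 = 10; u_7 = 46; u_8 = 44; u_9 = 38; u_{10} = 20; u_{11} = 21; u_{12} = 24; u_{13} = 33; u_{14} = 5; u_{15} = 31; u_{16} = 54; u_{17} = 13; u_{18} = 0; u_{19} = 16; u_{20} = 9; u_{21} = 43.
The sequence repeats with period 20.
So u_{393} = u_{1 + ((393-1) mod 20)} = u_{13} = 33.

33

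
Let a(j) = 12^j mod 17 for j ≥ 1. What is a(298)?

9

a(1) = 12, a(2) = 8, a(3) = 11, a(4) = 13, a(5) = 3, a(6) = 2, a(7) = 7, a(8) = 16, a(9) = 5, a(10) = 9, a(11) = 6, a(12) = 4, a(13) = 14, a(14) = 15, a(15) = 10, a(16) = 1, a(17) = 12.
The sequence repeats with period 16.
(298 - 1) mod 16 = 9, so a(298) = a(10) = 9.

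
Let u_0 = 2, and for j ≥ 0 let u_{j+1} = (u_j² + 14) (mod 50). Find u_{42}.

We have u_0 = 2; u_1 = 18; u_2 = 38; u_3 = 8; u_4 = 28; u_5 = 48; u_6 = 18.
Since u_6 = u_1 = 18, the sequence is eventually periodic: after a pre-period of length 1 it cycles with period 5.
For j ≥ 1, u_j depends only on (j - 1) mod 5. (42 - 1) mod 5 = 1, so u_{42} = u_2 = 38.

38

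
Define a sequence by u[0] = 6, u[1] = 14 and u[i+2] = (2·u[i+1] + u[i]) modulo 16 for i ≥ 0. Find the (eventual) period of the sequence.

4

u[0] = 6; u[1] = 14; u[2] = 2; u[3] = 2; u[4] = 6; u[5] = 14.
Since (u[4], u[5]) = (u[0], u[1]) = (6, 14) (two consecutive terms determine the rest), the sequence is periodic with period 4.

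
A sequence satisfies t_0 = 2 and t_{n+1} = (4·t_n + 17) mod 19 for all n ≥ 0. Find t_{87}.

Listing terms: t_0 = 2, t_1 = 6, t_2 = 3, t_3 = 10, t_4 = 0, t_5 = 17, t_6 = 9, t_7 = 15, t_8 = 1, t_9 = 2.
The sequence repeats with period 9.
So t_{87} = t_{0 + ((87-0) mod 9)} = t_6 = 9.

9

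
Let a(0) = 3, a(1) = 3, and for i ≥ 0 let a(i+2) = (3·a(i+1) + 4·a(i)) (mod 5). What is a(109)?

1

a(0) = 3; a(1) = 3; a(2) = 1; a(3) = 0; a(4) = 4; a(5) = 2; a(6) = 2; a(7) = 4; a(8) = 0; a(9) = 1; a(10) = 3; a(11) = 3.
The sequence repeats with period 10.
(109 - 0) mod 10 = 9, so a(109) = a(9) = 1.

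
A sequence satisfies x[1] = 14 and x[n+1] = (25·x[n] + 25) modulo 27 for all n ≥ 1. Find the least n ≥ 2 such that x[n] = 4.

Computing terms: x[1] = 14; x[2] = 24; x[3] = 4; x[4] = 17; x[5] = 18; x[6] = 16; x[7] = 20; x[8] = 12; x[9] = 1; x[10] = 23; x[11] = 6; x[12] = 13; x[13] = 26; x[14] = 0; x[15] = 25; x[16] = 2; x[17] = 21; x[18] = 10; x[19] = 5; x[20] = 15; x[21] = 22; x[22] = 8; x[23] = 9; x[24] = 7; x[25] = 11; x[26] = 3; x[27] = 19; x[28] = 14.
The sequence repeats with period 27.
The value 4 first appears (with n ≥ 2) at x[3].

3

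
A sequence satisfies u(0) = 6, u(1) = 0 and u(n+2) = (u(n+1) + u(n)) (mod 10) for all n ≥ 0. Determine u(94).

u(0) = 6; u(1) = 0; u(2) = 6; u(3) = 6; u(4) = 2; u(5) = 8; u(6) = 0; u(7) = 8; u(8) = 8; u(9) = 6; u(10) = 4; u(11) = 0; u(12) = 4; u(13) = 4; u(14) = 8; u(15) = 2; u(16) = 0; u(17) = 2; u(18) = 2; u(19) = 4; u(20) = 6; u(21) = 0.
The sequence repeats with period 20.
So u(94) = u(0 + ((94-0) mod 20)) = u(14) = 8.

8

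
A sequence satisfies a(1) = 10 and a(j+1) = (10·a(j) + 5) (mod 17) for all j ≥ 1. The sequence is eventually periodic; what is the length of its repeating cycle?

16

We have a(1) = 10, a(2) = 3, a(3) = 1, a(4) = 15, a(5) = 2, a(6) = 8, a(7) = 0, a(8) = 5, a(9) = 4, a(10) = 11, a(11) = 13, a(12) = 16, a(13) = 12, a(14) = 6, a(15) = 14, a(16) = 9, a(17) = 10.
The sequence repeats with period 16.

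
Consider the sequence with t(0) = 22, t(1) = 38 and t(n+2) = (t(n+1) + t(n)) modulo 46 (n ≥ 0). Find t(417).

40

We have t(0) = 22,  t(1) = 38,  t(2) = 14,  t(3) = 6,  t(4) = 20,  t(5) = 26,  t(6) = 0,  t(7) = 26,  t(8) = 26,  t(9) = 6,  t(10) = 32,  t(11) = 38,  t(12) = 24,  t(13) = 16,  t(14) = 40,  t(15) = 10,  t(16) = 4,  t(17) = 14,  t(18) = 18,  t(19) = 32,  t(20) = 4,  t(21) = 36,  t(22) = 40,  t(23) = 30,  t(24) = 24,  t(25) = 8,  t(26) = 32,  t(27) = 40,  t(28) = 26,  t(29) = 20,  t(30) = 0,  t(31) = 20,  t(32) = 20,  t(33) = 40,  t(34) = 14,  t(35) = 8,  t(36) = 22,  t(37) = 30,  t(38) = 6,  t(39) = 36,  t(40) = 42,  t(41) = 32,  t(42) = 28,  t(43) = 14,  t(44) = 42,  t(45) = 10,  t(46) = 6,  t(47) = 16,  t(48) = 22,  t(49) = 38.
The sequence repeats with period 48.
So t(417) = t(0 + ((417-0) mod 48)) = t(33) = 40.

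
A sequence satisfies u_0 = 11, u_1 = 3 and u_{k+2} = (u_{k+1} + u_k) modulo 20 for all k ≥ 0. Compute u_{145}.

3

We have u_0 = 11; u_1 = 3; u_2 = 14; u_3 = 17; u_4 = 11; u_5 = 8; u_6 = 19; u_7 = 7; u_8 = 6; u_9 = 13; u_{10} = 19; u_{11} = 12; u_{12} = 11; u_{13} = 3.
The sequence repeats with period 12.
(145 - 0) mod 12 = 1, so u_{145} = u_1 = 3.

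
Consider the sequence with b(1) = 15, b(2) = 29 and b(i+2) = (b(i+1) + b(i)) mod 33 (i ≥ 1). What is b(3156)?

b(1) = 15,  b(2) = 29,  b(3) = 11,  b(4) = 7,  b(5) = 18,  b(6) = 25,  b(7) = 10,  b(8) = 2,  b(9) = 12,  b(10) = 14,  b(11) = 26,  b(12) = 7,  b(13) = 0,  b(14) = 7,  b(15) = 7,  b(16) = 14,  b(17) = 21,  b(18) = 2,  b(19) = 23,  b(20) = 25,  b(21) = 15,  b(22) = 7,  b(23) = 22,  b(24) = 29,  b(25) = 18,  b(26) = 14,  b(27) = 32,  b(28) = 13,  b(29) = 12,  b(30) = 25,  b(31) = 4,  b(32) = 29,  b(33) = 0,  b(34) = 29,  b(35) = 29,  b(36) = 25,  b(37) = 21,  b(38) = 13,  b(39) = 1,  b(40) = 14,  b(41) = 15,  b(42) = 29.
The sequence repeats with period 40.
(3156 - 1) mod 40 = 35, so b(3156) = b(36) = 25.

25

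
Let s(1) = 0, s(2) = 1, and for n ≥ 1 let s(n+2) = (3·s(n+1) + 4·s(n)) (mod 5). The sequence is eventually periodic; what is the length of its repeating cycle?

10

s(1) = 0, s(2) = 1, s(3) = 3, s(4) = 3, s(5) = 1, s(6) = 0, s(7) = 4, s(8) = 2, s(9) = 2, s(10) = 4, s(11) = 0, s(12) = 1.
Since (s(11), s(12)) = (s(1), s(2)) = (0, 1) (two consecutive terms determine the rest), the sequence is periodic with period 10.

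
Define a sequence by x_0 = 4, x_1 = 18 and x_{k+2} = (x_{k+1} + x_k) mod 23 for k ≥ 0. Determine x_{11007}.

22

Computing terms: x_0 = 4; x_1 = 18; x_2 = 22; x_3 = 17; x_4 = 16; x_5 = 10; x_6 = 3; x_7 = 13; x_8 = 16; x_9 = 6; x_{10} = 22; x_{11} = 5; x_{12} = 4; x_{13} = 9; x_{14} = 13; x_{15} = 22; x_{16} = 12; x_{17} = 11; x_{18} = 0; x_{19} = 11; x_{20} = 11; x_{21} = 22; x_{22} = 10; x_{23} = 9; x_{24} = 19; x_{25} = 5; x_{26} = 1; x_{27} = 6; x_{28} = 7; x_{29} = 13; x_{30} = 20; x_{31} = 10; x_{32} = 7; x_{33} = 17; x_{34} = 1; x_{35} = 18; x_{36} = 19; x_{37} = 14; x_{38} = 10; x_{39} = 1; x_{40} = 11; x_{41} = 12; x_{42} = 0; x_{43} = 12; x_{44} = 12; x_{45} = 1; x_{46} = 13; x_{47} = 14; x_{48} = 4; x_{49} = 18.
Since (x_{48}, x_{49}) = (x_0, x_1) = (4, 18) (two consecutive terms determine the rest), the sequence is periodic with period 48.
(11007 - 0) mod 48 = 15, so x_{11007} = x_{15} = 22.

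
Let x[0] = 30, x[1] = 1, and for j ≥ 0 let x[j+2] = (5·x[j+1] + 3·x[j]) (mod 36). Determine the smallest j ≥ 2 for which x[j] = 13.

5

Listing terms: x[0] = 30,  x[1] = 1,  x[2] = 23,  x[3] = 10,  x[4] = 11,  x[5] = 13,  x[6] = 26,  x[7] = 25,  x[8] = 23,  x[9] = 10.
Since (x[8], x[9]) = (x[2], x[3]) = (23, 10) (two consecutive terms determine the rest), the sequence is eventually periodic: after a pre-period of length 2 it cycles with period 6.
The value 13 first appears (with j ≥ 2) at x[5].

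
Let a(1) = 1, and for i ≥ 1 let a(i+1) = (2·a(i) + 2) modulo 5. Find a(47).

0

Computing terms: a(1) = 1, a(2) = 4, a(3) = 0, a(4) = 2, a(5) = 1.
The sequence repeats with period 4.
(47 - 1) mod 4 = 2, so a(47) = a(3) = 0.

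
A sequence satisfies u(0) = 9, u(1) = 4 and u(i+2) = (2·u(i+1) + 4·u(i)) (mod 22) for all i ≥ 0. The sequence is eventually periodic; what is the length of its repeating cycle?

u(0) = 9; u(1) = 4; u(2) = 0; u(3) = 16; u(4) = 10; u(5) = 18; u(6) = 10; u(7) = 4; u(8) = 4; u(9) = 2; u(10) = 20; u(11) = 4; u(12) = 0.
Since (u(11), u(12)) = (u(1), u(2)) = (4, 0) (two consecutive terms determine the rest), the sequence is eventually periodic: after a pre-period of length 1 it cycles with period 10.

10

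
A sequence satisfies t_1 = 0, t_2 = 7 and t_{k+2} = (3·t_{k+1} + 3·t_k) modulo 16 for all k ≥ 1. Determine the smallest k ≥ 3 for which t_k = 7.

Computing terms: t_1 = 0,  t_2 = 7,  t_3 = 5,  t_4 = 4,  t_5 = 11,  t_6 = 13,  t_7 = 8,  t_8 = 15,  t_9 = 5,  t_{10} = 12,  t_{11} = 3,  t_{12} = 13,  t_{13} = 0,  t_{14} = 7.
Since (t_{13}, t_{14}) = (t_1, t_2) = (0, 7) (two consecutive terms determine the rest), the sequence is periodic with period 12.
The value 7 next appears (with k ≥ 3) at t_{14}.

14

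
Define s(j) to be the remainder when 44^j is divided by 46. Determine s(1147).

38

Computing terms: s(1) = 44; s(2) = 4; s(3) = 38; s(4) = 16; s(5) = 14; s(6) = 18; s(7) = 10; s(8) = 26; s(9) = 40; s(10) = 12; s(11) = 22; s(12) = 2; s(13) = 42; s(14) = 8; s(15) = 30; s(16) = 32; s(17) = 28; s(18) = 36; s(19) = 20; s(20) = 6; s(21) = 34; s(22) = 24; s(23) = 44.
Since s(23) = s(1) = 44, the sequence is periodic with period 22.
(1147 - 1) mod 22 = 2, so s(1147) = s(3) = 38.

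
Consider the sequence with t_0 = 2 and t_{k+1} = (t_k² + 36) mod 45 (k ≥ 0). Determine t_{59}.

We have t_0 = 2; t_1 = 40; t_2 = 16; t_3 = 22; t_4 = 25; t_5 = 31; t_6 = 7; t_7 = 40.
Since t_7 = t_1 = 40, the sequence is eventually periodic: after a pre-period of length 1 it cycles with period 6.
For k ≥ 1, t_k depends only on (k - 1) mod 6. (59 - 1) mod 6 = 4, so t_{59} = t_5 = 31.

31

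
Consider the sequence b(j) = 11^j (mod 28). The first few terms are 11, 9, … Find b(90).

1

b(1) = 11, b(2) = 9, b(3) = 15, b(4) = 25, b(5) = 23, b(6) = 1, b(7) = 11.
Since b(7) = b(1) = 11, the sequence is periodic with period 6.
So b(90) = b(1 + ((90-1) mod 6)) = b(6) = 1.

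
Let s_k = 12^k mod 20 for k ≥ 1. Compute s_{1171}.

8

We have s_1 = 12; s_2 = 4; s_3 = 8; s_4 = 16; s_5 = 12.
The sequence repeats with period 4.
(1171 - 1) mod 4 = 2, so s_{1171} = s_3 = 8.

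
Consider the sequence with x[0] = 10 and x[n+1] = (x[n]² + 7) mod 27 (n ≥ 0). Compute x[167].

8

x[0] = 10; x[1] = 26; x[2] = 8; x[3] = 17; x[4] = 26.
Since x[4] = x[1] = 26, the sequence is eventually periodic: after a pre-period of length 1 it cycles with period 3.
For n ≥ 1, x[n] depends only on (n - 1) mod 3. (167 - 1) mod 3 = 1, so x[167] = x[2] = 8.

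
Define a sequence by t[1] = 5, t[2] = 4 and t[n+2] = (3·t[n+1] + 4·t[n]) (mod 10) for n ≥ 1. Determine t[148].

8

Computing terms: t[1] = 5,  t[2] = 4,  t[3] = 2,  t[4] = 2,  t[5] = 4,  t[6] = 0,  t[7] = 6,  t[8] = 8,  t[9] = 8,  t[10] = 6,  t[11] = 0,  t[12] = 4,  t[13] = 2.
Since (t[12], t[13]) = (t[2], t[3]) = (4, 2) (two consecutive terms determine the rest), the sequence is eventually periodic: after a pre-period of length 1 it cycles with period 10.
For n ≥ 2, t[n] depends only on (n - 2) mod 10. (148 - 2) mod 10 = 6, so t[148] = t[8] = 8.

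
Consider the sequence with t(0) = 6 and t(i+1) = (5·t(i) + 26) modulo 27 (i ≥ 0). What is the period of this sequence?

Computing terms: t(0) = 6,  t(1) = 2,  t(2) = 9,  t(3) = 17,  t(4) = 3,  t(5) = 14,  t(6) = 15,  t(7) = 20,  t(8) = 18,  t(9) = 8,  t(10) = 12,  t(11) = 5,  t(12) = 24,  t(13) = 11,  t(14) = 0,  t(15) = 26,  t(16) = 21,  t(17) = 23,  t(18) = 6.
The sequence repeats with period 18.

18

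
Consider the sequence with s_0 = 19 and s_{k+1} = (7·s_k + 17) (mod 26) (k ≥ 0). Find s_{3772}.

3

We have s_0 = 19; s_1 = 20; s_2 = 1; s_3 = 24; s_4 = 3; s_5 = 12; s_6 = 23; s_7 = 22; s_8 = 15; s_9 = 18; s_{10} = 13; s_{11} = 4; s_{12} = 19.
The sequence repeats with period 12.
So s_{3772} = s_{0 + ((3772-0) mod 12)} = s_4 = 3.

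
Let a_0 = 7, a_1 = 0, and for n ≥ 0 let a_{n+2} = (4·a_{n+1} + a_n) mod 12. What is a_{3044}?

a_0 = 7,  a_1 = 0,  a_2 = 7,  a_3 = 4,  a_4 = 11,  a_5 = 0,  a_6 = 11,  a_7 = 8,  a_8 = 7,  a_9 = 0.
Since (a_8, a_9) = (a_0, a_1) = (7, 0) (two consecutive terms determine the rest), the sequence is periodic with period 8.
(3044 - 0) mod 8 = 4, so a_{3044} = a_4 = 11.

11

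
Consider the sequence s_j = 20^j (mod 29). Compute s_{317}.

We have s_0 = 1; s_1 = 20; s_2 = 23; s_3 = 25; s_4 = 7; s_5 = 24; s_6 = 16; s_7 = 1.
The sequence repeats with period 7.
(317 - 0) mod 7 = 2, so s_{317} = s_2 = 23.

23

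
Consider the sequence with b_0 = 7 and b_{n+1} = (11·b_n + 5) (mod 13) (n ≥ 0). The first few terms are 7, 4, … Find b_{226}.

3

b_0 = 7; b_1 = 4; b_2 = 10; b_3 = 11; b_4 = 9; b_5 = 0; b_6 = 5; b_7 = 8; b_8 = 2; b_9 = 1; b_{10} = 3; b_{11} = 12; b_{12} = 7.
The sequence repeats with period 12.
(226 - 0) mod 12 = 10, so b_{226} = b_{10} = 3.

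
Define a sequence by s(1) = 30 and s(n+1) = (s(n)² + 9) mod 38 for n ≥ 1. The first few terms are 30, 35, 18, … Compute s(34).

29

Computing terms: s(1) = 30, s(2) = 35, s(3) = 18, s(4) = 29, s(5) = 14, s(6) = 15, s(7) = 6, s(8) = 7, s(9) = 20, s(10) = 29.
Since s(10) = s(4) = 29, the sequence is eventually periodic: after a pre-period of length 3 it cycles with period 6.
For n ≥ 4, s(n) depends only on (n - 4) mod 6. (34 - 4) mod 6 = 0, so s(34) = s(4) = 29.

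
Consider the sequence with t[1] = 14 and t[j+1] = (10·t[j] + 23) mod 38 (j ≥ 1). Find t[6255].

We have t[1] = 14, t[2] = 11, t[3] = 19, t[4] = 23, t[5] = 25, t[6] = 7, t[7] = 17, t[8] = 3, t[9] = 15, t[10] = 21, t[11] = 5, t[12] = 35, t[13] = 31, t[14] = 29, t[15] = 9, t[16] = 37, t[17] = 13, t[18] = 1, t[19] = 33, t[20] = 11.
Since t[20] = t[2] = 11, the sequence is eventually periodic: after a pre-period of length 1 it cycles with period 18.
For j ≥ 2, t[j] depends only on (j - 2) mod 18. (6255 - 2) mod 18 = 7, so t[6255] = t[9] = 15.

15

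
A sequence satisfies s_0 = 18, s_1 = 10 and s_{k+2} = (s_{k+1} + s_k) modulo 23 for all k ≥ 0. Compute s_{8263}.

21

Listing terms: s_0 = 18,  s_1 = 10,  s_2 = 5,  s_3 = 15,  s_4 = 20,  s_5 = 12,  s_6 = 9,  s_7 = 21,  s_8 = 7,  s_9 = 5,  s_{10} = 12,  s_{11} = 17,  s_{12} = 6,  s_{13} = 0,  s_{14} = 6,  s_{15} = 6,  s_{16} = 12,  s_{17} = 18,  s_{18} = 7,  s_{19} = 2,  s_{20} = 9,  s_{21} = 11,  s_{22} = 20,  s_{23} = 8,  s_{24} = 5,  s_{25} = 13,  s_{26} = 18,  s_{27} = 8,  s_{28} = 3,  s_{29} = 11,  s_{30} = 14,  s_{31} = 2,  s_{32} = 16,  s_{33} = 18,  s_{34} = 11,  s_{35} = 6,  s_{36} = 17,  s_{37} = 0,  s_{38} = 17,  s_{39} = 17,  s_{40} = 11,  s_{41} = 5,  s_{42} = 16,  s_{43} = 21,  s_{44} = 14,  s_{45} = 12,  s_{46} = 3,  s_{47} = 15,  s_{48} = 18,  s_{49} = 10.
The sequence repeats with period 48.
So s_{8263} = s_{0 + ((8263-0) mod 48)} = s_7 = 21.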